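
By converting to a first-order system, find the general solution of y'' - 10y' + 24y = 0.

y(t) = c_1e^(6t) + c_2e^(4t)

Let x_1 = y, x_2 = y'. Then x_1' = x_2 and x_2' = -24x_1 + 10x_2.
A = [[0,1],[-24,10]]; det(A-λI) = λ^2 - 10λ + 24.
Eigenvalues λ = 6, 4 with eigenvectors (1,6), (1,4).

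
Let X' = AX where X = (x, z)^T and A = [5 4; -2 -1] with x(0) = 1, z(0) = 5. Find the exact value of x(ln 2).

A = [[5,4],[-2,-1]]; eigenvalues λ = 1, 3.
Eigenvectors: (1,-1) for λ=1, (-2,1) for λ=3.
From the initial condition, c_1 = -11, c_2 = -6.
x(ln 2) = (-11)(2^1)(1) + (-6)(2^3)(-2) = 74.

74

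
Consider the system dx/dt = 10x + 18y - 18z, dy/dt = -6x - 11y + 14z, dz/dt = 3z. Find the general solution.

x(t) = -3K_1e^(-2t) - 2K_2e^(t), y(t) = 2K_1e^(-2t) + K_2e^(t) + K_3e^(3t), z(t) = K_3e^(3t)

Coefficient matrix A = [[10, 18, -18], [-6, -11, 14], [0, 0, 3]].
det(A - λI) = 0 gives eigenvalues λ = -2, 1, 3.
For λ=-2: eigenvector (-3,2,0).
For λ=1: eigenvector (-2,1,0).
For λ=3: eigenvector (0,1,1).
General solution: K_1e^(-2t)(-3,2,0) + K_2e^(t)(-2,1,0) + K_3e^(3t)(0,1,1).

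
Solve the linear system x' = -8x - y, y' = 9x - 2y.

x(t) = -K_1e^(-5t) - K_2te^(-5t), y(t) = 3K_1e^(-5t) + 3K_2te^(-5t) + K_2e^(-5t)

Coefficient matrix A = [[-8, -1], [9, -2]].
Characteristic polynomial det(A - λI) = λ^2 + 10λ + 25 = 0.
Single eigenvalue λ = -5 with algebraic multiplicity 2.
Eigenvector v = (-1,3); generalized eigenvector w with (A-λI)w=v is (0,1).
General solution: e^(-5t)[K_1·v + K_2·(t·v + w)].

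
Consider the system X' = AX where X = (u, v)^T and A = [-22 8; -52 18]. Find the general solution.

u(t) = -C_1e^(-2t)sin(4t) + C_1e^(-2t)cos(4t) + C_2e^(-2t)sin(4t) + C_2e^(-2t)cos(4t), v(t) = -3C_1e^(-2t)sin(4t) + 2C_1e^(-2t)cos(4t) + 2C_2e^(-2t)sin(4t) + 3C_2e^(-2t)cos(4t)

Coefficient matrix A = [[-22, 8], [-52, 18]].
Characteristic polynomial det(A - λI) = λ^2 + 4λ + 20 = 0.
Eigenvalues λ = -2 ± 4i (complex conjugate pair).
For λ=-2+4i: an eigenvector is (1,2) - i(-1,-3) = (1 + i, 2 + 3i).
A real fundamental pair from Re and Im of e^((-2+4i)t)v: X_1 = e^(-2t)(cos(4t)·(1,2) + sin(4t)·(-1,-3)), X_2 = e^(-2t)(sin(4t)·(1,2) - cos(4t)·(-1,-3)).
General solution: C_1X_1 + C_2X_2.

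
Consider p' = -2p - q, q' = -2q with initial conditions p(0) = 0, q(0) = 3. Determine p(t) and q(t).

Coefficient matrix A = [[-2, -1], [0, -2]].
Characteristic polynomial det(A - λI) = λ^2 + 4λ + 4 = 0.
Single eigenvalue λ = -2 with algebraic multiplicity 2.
Eigenvector v = (1,0); generalized eigenvector w with (A-λI)w=v is (-1,-1).
General solution: e^(-2t)[C_1·v + C_2·(t·v + w)].
Applying p(0)=0, q(0)=3 gives C_1=-3, C_2=-3.

p(t) = -3te^(-2t), q(t) = 3e^(-2t)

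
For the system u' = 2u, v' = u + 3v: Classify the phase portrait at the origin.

unstable node

A = [[2,0],[1,3]]; det(A-λI) = λ^2 - 5λ + 6.
λ = 2, 3: both positive.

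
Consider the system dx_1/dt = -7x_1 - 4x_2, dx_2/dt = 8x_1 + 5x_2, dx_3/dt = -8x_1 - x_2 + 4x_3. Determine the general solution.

x_1(t) = C_1e^(t) + C_3e^(-3t), x_2(t) = -2C_1e^(t) - C_3e^(-3t), x_3(t) = 2C_1e^(t) + C_2e^(4t) + C_3e^(-3t)

Coefficient matrix A = [[-7, -4, 0], [8, 5, 0], [-8, -1, 4]].
det(A - λI) = 0 gives eigenvalues λ = 1, 4, -3.
For λ=1: eigenvector (1,-2,2).
For λ=4: eigenvector (0,0,1).
For λ=-3: eigenvector (1,-1,1).
General solution: C_1e^(t)(1,-2,2) + C_2e^(4t)(0,0,1) + C_3e^(-3t)(1,-1,1).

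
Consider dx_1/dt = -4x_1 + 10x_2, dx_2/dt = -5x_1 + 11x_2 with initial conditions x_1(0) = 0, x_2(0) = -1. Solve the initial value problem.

Coefficient matrix A = [[-4, 10], [-5, 11]].
Characteristic polynomial det(A - λI) = λ^2 - 7λ + 6 = 0.
Eigenvalues λ = 6, 1.
For λ=6: (A-λI) row 1 is [-10, 10], so an eigenvector is (-1, -1).
For λ=1: (A-λI) row 1 is [-5, 10], so an eigenvector is (2, 1).
General solution: c_1e^(6t)(-1,-1) + c_2e^(t)(2,1).
Applying x_1(0)=0, x_2(0)=-1 gives c_1=2, c_2=1.

x_1(t) = -2e^(6t) + 2e^(t), x_2(t) = -2e^(6t) + e^(t)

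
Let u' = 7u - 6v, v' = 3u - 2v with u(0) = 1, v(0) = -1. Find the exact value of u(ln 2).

A = [[7,-6],[3,-2]]; eigenvalues λ = 1, 4.
Eigenvectors: (-1,-1) for λ=1, (2,1) for λ=4.
From the initial condition, c_1 = 3, c_2 = 2.
u(ln 2) = (3)(2^1)(-1) + (2)(2^4)(2) = 58.

58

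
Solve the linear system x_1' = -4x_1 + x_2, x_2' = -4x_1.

x_1(t) = -C_1e^(-2t) - C_2te^(-2t) + C_2e^(-2t), x_2(t) = -2C_1e^(-2t) - 2C_2te^(-2t) + C_2e^(-2t)

Coefficient matrix A = [[-4, 1], [-4, 0]].
Characteristic polynomial det(A - λI) = λ^2 + 4λ + 4 = 0.
Single eigenvalue λ = -2 with algebraic multiplicity 2.
Eigenvector v = (-1,-2); generalized eigenvector w with (A-λI)w=v is (1,1).
General solution: e^(-2t)[C_1·v + C_2·(t·v + w)].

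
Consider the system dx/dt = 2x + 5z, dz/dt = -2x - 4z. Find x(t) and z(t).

Coefficient matrix A = [[2, 5], [-2, -4]].
Characteristic polynomial det(A - λI) = λ^2 + 2λ + 2 = 0.
Eigenvalues λ = -1 ± i (complex conjugate pair).
For λ=-1+i: an eigenvector is (-2,1) - i(-1,1) = (-2 + i, 1 - i).
A real fundamental pair from Re and Im of e^((-1+i)t)v: X_1 = e^(-t)(cos(t)·(-2,1) + sin(t)·(-1,1)), X_2 = e^(-t)(sin(t)·(-2,1) - cos(t)·(-1,1)).
General solution: c_1X_1 + c_2X_2.

x(t) = -c_1e^(-t)sin(t) - 2c_1e^(-t)cos(t) - 2c_2e^(-t)sin(t) + c_2e^(-t)cos(t), z(t) = c_1e^(-t)sin(t) + c_1e^(-t)cos(t) + c_2e^(-t)sin(t) - c_2e^(-t)cos(t)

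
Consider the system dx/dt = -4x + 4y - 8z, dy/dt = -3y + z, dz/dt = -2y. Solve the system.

x(t) = 4c_1e^(-t) + c_2e^(-4t) - 2c_3e^(-2t), y(t) = -c_1e^(-t) + c_3e^(-2t), z(t) = -2c_1e^(-t) + c_3e^(-2t)

Coefficient matrix A = [[-4, 4, -8], [0, -3, 1], [0, -2, 0]].
det(A - λI) = 0 gives eigenvalues λ = -1, -4, -2.
For λ=-1: eigenvector (4,-1,-2).
For λ=-4: eigenvector (1,0,0).
For λ=-2: eigenvector (-2,1,1).
General solution: c_1e^(-t)(4,-1,-2) + c_2e^(-4t)(1,0,0) + c_3e^(-2t)(-2,1,1).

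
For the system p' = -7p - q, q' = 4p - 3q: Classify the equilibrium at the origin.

stable improper node

A = [[-7,-1],[4,-3]]; det(A-λI) = λ^2 + 10λ + 25.
repeated λ = -5 with a single eigenvector.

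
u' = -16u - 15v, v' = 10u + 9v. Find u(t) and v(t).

u(t) = -3C_1e^(-6t) + C_2e^(-t), v(t) = 2C_1e^(-6t) - C_2e^(-t)

Coefficient matrix A = [[-16, -15], [10, 9]].
Characteristic polynomial det(A - λI) = λ^2 + 7λ + 6 = 0.
Eigenvalues λ = -6, -1.
For λ=-6: (A-λI) row 1 is [-10, -15], so an eigenvector is (-3, 2).
For λ=-1: (A-λI) row 1 is [-15, -15], so an eigenvector is (1, -1).
General solution: C_1e^(-6t)(-3,2) + C_2e^(-t)(1,-1).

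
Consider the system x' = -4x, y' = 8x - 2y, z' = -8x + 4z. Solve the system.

x(t) = c_1e^(-4t), y(t) = -4c_1e^(-4t) + c_2e^(-2t), z(t) = c_1e^(-4t) + c_3e^(4t)

Coefficient matrix A = [[-4, 0, 0], [8, -2, 0], [-8, 0, 4]].
det(A - λI) = 0 gives eigenvalues λ = -4, -2, 4.
For λ=-4: eigenvector (1,-4,1).
For λ=-2: eigenvector (0,1,0).
For λ=4: eigenvector (0,0,1).
General solution: c_1e^(-4t)(1,-4,1) + c_2e^(-2t)(0,1,0) + c_3e^(4t)(0,0,1).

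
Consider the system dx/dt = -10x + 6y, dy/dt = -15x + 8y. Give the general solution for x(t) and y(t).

x(t) = -C_1e^(-t)sin(3t) + C_1e^(-t)cos(3t) + C_2e^(-t)sin(3t) + C_2e^(-t)cos(3t), y(t) = -2C_1e^(-t)sin(3t) + C_1e^(-t)cos(3t) + C_2e^(-t)sin(3t) + 2C_2e^(-t)cos(3t)

Coefficient matrix A = [[-10, 6], [-15, 8]].
Characteristic polynomial det(A - λI) = λ^2 + 2λ + 10 = 0.
Eigenvalues λ = -1 ± 3i (complex conjugate pair).
For λ=-1+3i: an eigenvector is (1,1) - i(-1,-2) = (1 + i, 1 + 2i).
A real fundamental pair from Re and Im of e^((-1+3i)t)v: X_1 = e^(-t)(cos(3t)·(1,1) + sin(3t)·(-1,-2)), X_2 = e^(-t)(sin(3t)·(1,1) - cos(3t)·(-1,-2)).
General solution: C_1X_1 + C_2X_2.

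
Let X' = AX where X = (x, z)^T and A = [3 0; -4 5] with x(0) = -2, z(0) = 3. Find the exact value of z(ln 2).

A = [[3,0],[-4,5]]; eigenvalues λ = 3, 5.
Eigenvectors: (1,2) for λ=3, (0,-1) for λ=5.
From the initial condition, c_1 = -2, c_2 = -7.
z(ln 2) = (-2)(2^3)(2) + (-7)(2^5)(-1) = 192.

192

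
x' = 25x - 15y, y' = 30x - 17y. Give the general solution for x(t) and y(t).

Coefficient matrix A = [[25, -15], [30, -17]].
Characteristic polynomial det(A - λI) = λ^2 - 8λ + 25 = 0.
Eigenvalues λ = 4 ± 3i (complex conjugate pair).
For λ=4+3i: an eigenvector is (-1,-1) - i(-2,-3) = (-1 + 2i, -1 + 3i).
A real fundamental pair from Re and Im of e^((4+3i)t)v: X_1 = e^(4t)(cos(3t)·(-1,-1) + sin(3t)·(-2,-3)), X_2 = e^(4t)(sin(3t)·(-1,-1) - cos(3t)·(-2,-3)).
General solution: K_1X_1 + K_2X_2.

x(t) = -2K_1e^(4t)sin(3t) - K_1e^(4t)cos(3t) - K_2e^(4t)sin(3t) + 2K_2e^(4t)cos(3t), y(t) = -3K_1e^(4t)sin(3t) - K_1e^(4t)cos(3t) - K_2e^(4t)sin(3t) + 3K_2e^(4t)cos(3t)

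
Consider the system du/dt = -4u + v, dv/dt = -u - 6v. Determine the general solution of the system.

Coefficient matrix A = [[-4, 1], [-1, -6]].
Characteristic polynomial det(A - λI) = λ^2 + 10λ + 25 = 0.
Single eigenvalue λ = -5 with algebraic multiplicity 2.
Eigenvector v = (-1,1); generalized eigenvector w with (A-λI)w=v is (-2,1).
General solution: e^(-5t)[K_1·v + K_2·(t·v + w)].

u(t) = -K_1e^(-5t) - K_2te^(-5t) - 2K_2e^(-5t), v(t) = K_1e^(-5t) + K_2te^(-5t) + K_2e^(-5t)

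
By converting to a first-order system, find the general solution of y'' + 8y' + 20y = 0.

Let x_1 = y, x_2 = y'. Then x_1' = x_2 and x_2' = -20x_1 - 8x_2.
A = [[0,1],[-20,-8]]; det(A-λI) = λ^2 + 8λ + 20.
Eigenvalues λ = -4 ± 2i.

y(t) = C_1e^(-4t)cos(2t) + C_2e^(-4t)sin(2t)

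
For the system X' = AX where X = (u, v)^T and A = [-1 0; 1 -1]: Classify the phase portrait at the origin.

A = [[-1,0],[1,-1]]; det(A-λI) = λ^2 + 2λ + 1.
repeated λ = -1 with a single eigenvector.

stable improper node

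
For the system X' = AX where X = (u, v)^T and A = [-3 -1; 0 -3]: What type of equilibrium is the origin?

A = [[-3,-1],[0,-3]]; det(A-λI) = λ^2 + 6λ + 9.
repeated λ = -3 with a single eigenvector.

stable improper node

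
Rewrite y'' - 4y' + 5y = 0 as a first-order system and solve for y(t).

Let x_1 = y, x_2 = y'. Then x_1' = x_2 and x_2' = -5x_1 + 4x_2.
A = [[0,1],[-5,4]]; det(A-λI) = λ^2 - 4λ + 5.
Eigenvalues λ = 2 ± i.

y(t) = C_1e^(2t)cos(t) + C_2e^(2t)sin(t)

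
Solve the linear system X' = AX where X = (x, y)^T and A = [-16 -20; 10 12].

x(t) = -3c_1e^(-2t)sin(2t) - c_1e^(-2t)cos(2t) - c_2e^(-2t)sin(2t) + 3c_2e^(-2t)cos(2t), y(t) = 2c_1e^(-2t)sin(2t) + c_1e^(-2t)cos(2t) + c_2e^(-2t)sin(2t) - 2c_2e^(-2t)cos(2t)

Coefficient matrix A = [[-16, -20], [10, 12]].
Characteristic polynomial det(A - λI) = λ^2 + 4λ + 8 = 0.
Eigenvalues λ = -2 ± 2i (complex conjugate pair).
For λ=-2+2i: an eigenvector is (-1,1) - i(-3,2) = (-1 + 3i, 1 - 2i).
A real fundamental pair from Re and Im of e^((-2+2i)t)v: X_1 = e^(-2t)(cos(2t)·(-1,1) + sin(2t)·(-3,2)), X_2 = e^(-2t)(sin(2t)·(-1,1) - cos(2t)·(-3,2)).
General solution: c_1X_1 + c_2X_2.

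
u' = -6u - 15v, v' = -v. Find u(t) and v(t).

u(t) = C_1e^(-6t) + 3C_2e^(-t), v(t) = -C_2e^(-t)

Coefficient matrix A = [[-6, -15], [0, -1]].
Characteristic polynomial det(A - λI) = λ^2 + 7λ + 6 = 0.
Eigenvalues λ = -6, -1.
For λ=-6: (A-λI) row 1 is [0, -15], so an eigenvector is (1, 0).
For λ=-1: (A-λI) row 1 is [-5, -15], so an eigenvector is (3, -1).
General solution: C_1e^(-6t)(1,0) + C_2e^(-t)(3,-1).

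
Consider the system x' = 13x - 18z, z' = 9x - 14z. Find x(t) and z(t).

Coefficient matrix A = [[13, -18], [9, -14]].
Characteristic polynomial det(A - λI) = λ^2 + λ - 20 = 0.
Eigenvalues λ = 4, -5.
For λ=4: (A-λI) row 1 is [9, -18], so an eigenvector is (2, 1).
For λ=-5: (A-λI) row 1 is [18, -18], so an eigenvector is (-1, -1).
General solution: c_1e^(4t)(2,1) + c_2e^(-5t)(-1,-1).

x(t) = 2c_1e^(4t) - c_2e^(-5t), z(t) = c_1e^(4t) - c_2e^(-5t)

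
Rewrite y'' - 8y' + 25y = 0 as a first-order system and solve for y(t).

y(t) = c_1e^(4t)cos(3t) + c_2e^(4t)sin(3t)

Let x_1 = y, x_2 = y'. Then x_1' = x_2 and x_2' = -25x_1 + 8x_2.
A = [[0,1],[-25,8]]; det(A-λI) = λ^2 - 8λ + 25.
Eigenvalues λ = 4 ± 3i.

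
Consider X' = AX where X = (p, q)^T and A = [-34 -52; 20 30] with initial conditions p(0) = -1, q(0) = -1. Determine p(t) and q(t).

Coefficient matrix A = [[-34, -52], [20, 30]].
Characteristic polynomial det(A - λI) = λ^2 + 4λ + 20 = 0.
Eigenvalues λ = -2 ± 4i (complex conjugate pair).
For λ=-2+4i: an eigenvector is (-3,2) - i(-2,1) = (-3 + 2i, 2 - i).
A real fundamental pair from Re and Im of e^((-2+4i)t)v: X_1 = e^(-2t)(cos(4t)·(-3,2) + sin(4t)·(-2,1)), X_2 = e^(-2t)(sin(4t)·(-3,2) - cos(4t)·(-2,1)).
General solution: K_1X_1 + K_2X_2.
Applying p(0)=-1, q(0)=-1 gives K_1=-3, K_2=-5.

p(t) = 21e^(-2t)sin(4t) - e^(-2t)cos(4t), q(t) = -13e^(-2t)sin(4t) - e^(-2t)cos(4t)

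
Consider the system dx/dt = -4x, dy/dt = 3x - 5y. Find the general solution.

Coefficient matrix A = [[-4, 0], [3, -5]].
Characteristic polynomial det(A - λI) = λ^2 + 9λ + 20 = 0.
Eigenvalues λ = -4, -5.
For λ=-4: (A-λI) row 2 is [3, -1], so an eigenvector is (-1, -3).
For λ=-5: (A-λI) row 1 is [1, 0], so an eigenvector is (0, -1).
General solution: K_1e^(-4t)(-1,-3) + K_2e^(-5t)(0,-1).

x(t) = -K_1e^(-4t), y(t) = -3K_1e^(-4t) - K_2e^(-5t)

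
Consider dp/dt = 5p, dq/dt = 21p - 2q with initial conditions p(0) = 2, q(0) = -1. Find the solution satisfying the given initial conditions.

Coefficient matrix A = [[5, 0], [21, -2]].
Characteristic polynomial det(A - λI) = λ^2 - 3λ - 10 = 0.
Eigenvalues λ = -2, 5.
For λ=-2: (A-λI) row 1 is [7, 0], so an eigenvector is (0, -1).
For λ=5: (A-λI) row 2 is [21, -7], so an eigenvector is (-1, -3).
General solution: K_1e^(-2t)(0,-1) + K_2e^(5t)(-1,-3).
Applying p(0)=2, q(0)=-1 gives K_1=7, K_2=-2.

p(t) = 2e^(5t), q(t) = 6e^(5t) - 7e^(-2t)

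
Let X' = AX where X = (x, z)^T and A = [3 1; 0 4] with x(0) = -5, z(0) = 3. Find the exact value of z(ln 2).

48

A = [[3,1],[0,4]]; eigenvalues λ = 3, 4.
Eigenvectors: (-1,0) for λ=3, (1,1) for λ=4.
From the initial condition, c_1 = 8, c_2 = 3.
z(ln 2) = (8)(2^3)(0) + (3)(2^4)(1) = 48.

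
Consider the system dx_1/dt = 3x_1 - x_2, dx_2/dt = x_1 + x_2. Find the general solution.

x_1(t) = -c_1e^(2t) - c_2te^(2t) - 3c_2e^(2t), x_2(t) = -c_1e^(2t) - c_2te^(2t) - 2c_2e^(2t)

Coefficient matrix A = [[3, -1], [1, 1]].
Characteristic polynomial det(A - λI) = λ^2 - 4λ + 4 = 0.
Single eigenvalue λ = 2 with algebraic multiplicity 2.
Eigenvector v = (-1,-1); generalized eigenvector w with (A-λI)w=v is (-3,-2).
General solution: e^(2t)[c_1·v + c_2·(t·v + w)].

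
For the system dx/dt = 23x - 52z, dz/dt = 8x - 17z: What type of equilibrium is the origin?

A = [[23,-52],[8,-17]]; det(A-λI) = λ^2 - 6λ + 25.
λ = 3 ± 4i: positive real part.

unstable spiral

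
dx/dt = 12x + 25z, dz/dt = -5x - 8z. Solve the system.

Coefficient matrix A = [[12, 25], [-5, -8]].
Characteristic polynomial det(A - λI) = λ^2 - 4λ + 29 = 0.
Eigenvalues λ = 2 ± 5i (complex conjugate pair).
For λ=2+5i: an eigenvector is (1,0) - i(2,-1) = (1 - 2i, 0 + i).
A real fundamental pair from Re and Im of e^((2+5i)t)v: X_1 = e^(2t)(cos(5t)·(1,0) + sin(5t)·(2,-1)), X_2 = e^(2t)(sin(5t)·(1,0) - cos(5t)·(2,-1)).
General solution: C_1X_1 + C_2X_2.

x(t) = 2C_1e^(2t)sin(5t) + C_1e^(2t)cos(5t) + C_2e^(2t)sin(5t) - 2C_2e^(2t)cos(5t), z(t) = -C_1e^(2t)sin(5t) + C_2e^(2t)cos(5t)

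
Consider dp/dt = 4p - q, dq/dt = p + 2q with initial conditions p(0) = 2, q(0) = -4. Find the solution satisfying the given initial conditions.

p(t) = 6te^(3t) + 2e^(3t), q(t) = 6te^(3t) - 4e^(3t)

Coefficient matrix A = [[4, -1], [1, 2]].
Characteristic polynomial det(A - λI) = λ^2 - 6λ + 9 = 0.
Single eigenvalue λ = 3 with algebraic multiplicity 2.
Eigenvector v = (-1,-1); generalized eigenvector w with (A-λI)w=v is (-3,-2).
General solution: e^(3t)[c_1·v + c_2·(t·v + w)].
Applying p(0)=2, q(0)=-4 gives c_1=16, c_2=-6.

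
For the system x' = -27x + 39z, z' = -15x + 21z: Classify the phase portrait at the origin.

A = [[-27,39],[-15,21]]; det(A-λI) = λ^2 + 6λ + 18.
λ = -3 ± 3i: negative real part.

stable spiral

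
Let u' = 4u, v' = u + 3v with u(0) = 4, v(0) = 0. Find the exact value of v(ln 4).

768

A = [[4,0],[1,3]]; eigenvalues λ = 3, 4.
Eigenvectors: (0,1) for λ=3, (-1,-1) for λ=4.
From the initial condition, c_1 = -4, c_2 = -4.
v(ln 4) = (-4)(4^3)(1) + (-4)(4^4)(-1) = 768.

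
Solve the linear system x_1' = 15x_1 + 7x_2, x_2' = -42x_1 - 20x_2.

x_1(t) = K_1e^(-6t) + K_2e^(t), x_2(t) = -3K_1e^(-6t) - 2K_2e^(t)

Coefficient matrix A = [[15, 7], [-42, -20]].
Characteristic polynomial det(A - λI) = λ^2 + 5λ - 6 = 0.
Eigenvalues λ = -6, 1.
For λ=-6: (A-λI) row 1 is [21, 7], so an eigenvector is (1, -3).
For λ=1: (A-λI) row 1 is [14, 7], so an eigenvector is (1, -2).
General solution: K_1e^(-6t)(1,-3) + K_2e^(t)(1,-2).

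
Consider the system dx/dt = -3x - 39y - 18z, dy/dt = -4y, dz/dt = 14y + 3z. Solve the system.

x(t) = -3C_1e^(3t) + 3C_2e^(-4t) + C_3e^(-3t), y(t) = C_2e^(-4t), z(t) = C_1e^(3t) - 2C_2e^(-4t)

Coefficient matrix A = [[-3, -39, -18], [0, -4, 0], [0, 14, 3]].
det(A - λI) = 0 gives eigenvalues λ = 3, -4, -3.
For λ=3: eigenvector (-3,0,1).
For λ=-4: eigenvector (3,1,-2).
For λ=-3: eigenvector (1,0,0).
General solution: C_1e^(3t)(-3,0,1) + C_2e^(-4t)(3,1,-2) + C_3e^(-3t)(1,0,0).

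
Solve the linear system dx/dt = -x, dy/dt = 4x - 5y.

Coefficient matrix A = [[-1, 0], [4, -5]].
Characteristic polynomial det(A - λI) = λ^2 + 6λ + 5 = 0.
Eigenvalues λ = -1, -5.
For λ=-1: (A-λI) row 2 is [4, -4], so an eigenvector is (1, 1).
For λ=-5: (A-λI) row 1 is [4, 0], so an eigenvector is (0, -1).
General solution: K_1e^(-t)(1,1) + K_2e^(-5t)(0,-1).

x(t) = K_1e^(-t), y(t) = K_1e^(-t) - K_2e^(-5t)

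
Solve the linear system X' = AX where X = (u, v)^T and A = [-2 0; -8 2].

u(t) = C_1e^(-2t), v(t) = 2C_1e^(-2t) - C_2e^(2t)

Coefficient matrix A = [[-2, 0], [-8, 2]].
Characteristic polynomial det(A - λI) = λ^2 - 4 = 0.
Eigenvalues λ = -2, 2.
For λ=-2: (A-λI) row 2 is [-8, 4], so an eigenvector is (1, 2).
For λ=2: (A-λI) row 1 is [-4, 0], so an eigenvector is (0, -1).
General solution: C_1e^(-2t)(1,2) + C_2e^(2t)(0,-1).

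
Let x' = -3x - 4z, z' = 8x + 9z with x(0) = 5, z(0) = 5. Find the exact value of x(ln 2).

A = [[-3,-4],[8,9]]; eigenvalues λ = 1, 5.
Eigenvectors: (-1,1) for λ=1, (-1,2) for λ=5.
From the initial condition, c_1 = -15, c_2 = 10.
x(ln 2) = (-15)(2^1)(-1) + (10)(2^5)(-1) = -290.

-290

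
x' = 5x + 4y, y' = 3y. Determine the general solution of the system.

x(t) = -2K_1e^(3t) + K_2e^(5t), y(t) = K_1e^(3t)

Coefficient matrix A = [[5, 4], [0, 3]].
Characteristic polynomial det(A - λI) = λ^2 - 8λ + 15 = 0.
Eigenvalues λ = 3, 5.
For λ=3: (A-λI) row 1 is [2, 4], so an eigenvector is (-2, 1).
For λ=5: (A-λI) row 1 is [0, 4], so an eigenvector is (1, 0).
General solution: K_1e^(3t)(-2,1) + K_2e^(5t)(1,0).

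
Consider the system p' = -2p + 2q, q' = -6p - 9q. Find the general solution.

p(t) = c_1e^(-6t) + 2c_2e^(-5t), q(t) = -2c_1e^(-6t) - 3c_2e^(-5t)

Coefficient matrix A = [[-2, 2], [-6, -9]].
Characteristic polynomial det(A - λI) = λ^2 + 11λ + 30 = 0.
Eigenvalues λ = -6, -5.
For λ=-6: (A-λI) row 1 is [4, 2], so an eigenvector is (1, -2).
For λ=-5: (A-λI) row 1 is [3, 2], so an eigenvector is (2, -3).
General solution: c_1e^(-6t)(1,-2) + c_2e^(-5t)(2,-3).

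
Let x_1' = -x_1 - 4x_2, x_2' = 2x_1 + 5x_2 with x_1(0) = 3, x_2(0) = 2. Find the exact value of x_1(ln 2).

A = [[-1,-4],[2,5]]; eigenvalues λ = 1, 3.
Eigenvectors: (-2,1) for λ=1, (-1,1) for λ=3.
From the initial condition, c_1 = -5, c_2 = 7.
x_1(ln 2) = (-5)(2^1)(-2) + (7)(2^3)(-1) = -36.

-36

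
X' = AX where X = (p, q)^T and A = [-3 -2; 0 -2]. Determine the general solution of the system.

p(t) = C_1e^(-3t) + 2C_2e^(-2t), q(t) = -C_2e^(-2t)

Coefficient matrix A = [[-3, -2], [0, -2]].
Characteristic polynomial det(A - λI) = λ^2 + 5λ + 6 = 0.
Eigenvalues λ = -3, -2.
For λ=-3: (A-λI) row 1 is [0, -2], so an eigenvector is (1, 0).
For λ=-2: (A-λI) row 1 is [-1, -2], so an eigenvector is (2, -1).
General solution: C_1e^(-3t)(1,0) + C_2e^(-2t)(2,-1).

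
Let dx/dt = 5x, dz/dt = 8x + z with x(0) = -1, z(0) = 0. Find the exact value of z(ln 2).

A = [[5,0],[8,1]]; eigenvalues λ = 5, 1.
Eigenvectors: (-1,-2) for λ=5, (0,1) for λ=1.
From the initial condition, c_1 = 1, c_2 = 2.
z(ln 2) = (1)(2^5)(-2) + (2)(2^1)(1) = -60.

-60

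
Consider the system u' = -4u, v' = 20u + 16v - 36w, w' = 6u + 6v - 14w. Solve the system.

Coefficient matrix A = [[-4, 0, 0], [20, 16, -36], [6, 6, -14]].
det(A - λI) = 0 gives eigenvalues λ = -4, 4, -2.
For λ=-4: eigenvector (1,-1,0).
For λ=4: eigenvector (0,3,1).
For λ=-2: eigenvector (0,2,1).
General solution: C_1e^(-4t)(1,-1,0) + C_2e^(4t)(0,3,1) + C_3e^(-2t)(0,2,1).

u(t) = C_1e^(-4t), v(t) = -C_1e^(-4t) + 3C_2e^(4t) + 2C_3e^(-2t), w(t) = C_2e^(4t) + C_3e^(-2t)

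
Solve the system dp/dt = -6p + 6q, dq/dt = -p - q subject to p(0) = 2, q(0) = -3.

p(t) = -22e^(-3t) + 24e^(-4t), q(t) = -11e^(-3t) + 8e^(-4t)

Coefficient matrix A = [[-6, 6], [-1, -1]].
Characteristic polynomial det(A - λI) = λ^2 + 7λ + 12 = 0.
Eigenvalues λ = -3, -4.
For λ=-3: (A-λI) row 1 is [-3, 6], so an eigenvector is (-2, -1).
For λ=-4: (A-λI) row 1 is [-2, 6], so an eigenvector is (3, 1).
General solution: c_1e^(-3t)(-2,-1) + c_2e^(-4t)(3,1).
Applying p(0)=2, q(0)=-3 gives c_1=11, c_2=8.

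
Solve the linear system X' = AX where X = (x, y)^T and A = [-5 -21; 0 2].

Coefficient matrix A = [[-5, -21], [0, 2]].
Characteristic polynomial det(A - λI) = λ^2 + 3λ - 10 = 0.
Eigenvalues λ = 2, -5.
For λ=2: (A-λI) row 1 is [-7, -21], so an eigenvector is (-3, 1).
For λ=-5: (A-λI) row 1 is [0, -21], so an eigenvector is (1, 0).
General solution: C_1e^(2t)(-3,1) + C_2e^(-5t)(1,0).

x(t) = -3C_1e^(2t) + C_2e^(-5t), y(t) = C_1e^(2t)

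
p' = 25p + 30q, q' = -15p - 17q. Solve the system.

Coefficient matrix A = [[25, 30], [-15, -17]].
Characteristic polynomial det(A - λI) = λ^2 - 8λ + 25 = 0.
Eigenvalues λ = 4 ± 3i (complex conjugate pair).
For λ=4+3i: an eigenvector is (3,-2) - i(1,-1) = (3 - i, -2 + i).
A real fundamental pair from Re and Im of e^((4+3i)t)v: X_1 = e^(4t)(cos(3t)·(3,-2) + sin(3t)·(1,-1)), X_2 = e^(4t)(sin(3t)·(3,-2) - cos(3t)·(1,-1)).
General solution: c_1X_1 + c_2X_2.

p(t) = c_1e^(4t)sin(3t) + 3c_1e^(4t)cos(3t) + 3c_2e^(4t)sin(3t) - c_2e^(4t)cos(3t), q(t) = -c_1e^(4t)sin(3t) - 2c_1e^(4t)cos(3t) - 2c_2e^(4t)sin(3t) + c_2e^(4t)cos(3t)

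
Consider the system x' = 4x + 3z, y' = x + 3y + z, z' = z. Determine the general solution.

Coefficient matrix A = [[4, 0, 3], [1, 3, 1], [0, 0, 1]].
det(A - λI) = 0 gives eigenvalues λ = 1, 4, 3.
For λ=1: eigenvector (1,0,-1).
For λ=4: eigenvector (1,1,0).
For λ=3: eigenvector (0,1,0).
General solution: c_1e^(t)(1,0,-1) + c_2e^(4t)(1,1,0) + c_3e^(3t)(0,1,0).

x(t) = c_1e^(t) + c_2e^(4t), y(t) = c_2e^(4t) + c_3e^(3t), z(t) = -c_1e^(t)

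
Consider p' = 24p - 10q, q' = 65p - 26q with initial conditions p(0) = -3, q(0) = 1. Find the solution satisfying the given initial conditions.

Coefficient matrix A = [[24, -10], [65, -26]].
Characteristic polynomial det(A - λI) = λ^2 + 2λ + 26 = 0.
Eigenvalues λ = -1 ± 5i (complex conjugate pair).
For λ=-1+5i: an eigenvector is (1,3) - i(-1,-2) = (1 + i, 3 + 2i).
A real fundamental pair from Re and Im of e^((-1+5i)t)v: X_1 = e^(-t)(cos(5t)·(1,3) + sin(5t)·(-1,-2)), X_2 = e^(-t)(sin(5t)·(1,3) - cos(5t)·(-1,-2)).
General solution: C_1X_1 + C_2X_2.
Applying p(0)=-3, q(0)=1 gives C_1=7, C_2=-10.

p(t) = -17e^(-t)sin(5t) - 3e^(-t)cos(5t), q(t) = -44e^(-t)sin(5t) + e^(-t)cos(5t)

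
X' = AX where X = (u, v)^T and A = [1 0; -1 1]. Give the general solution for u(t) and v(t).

Coefficient matrix A = [[1, 0], [-1, 1]].
Characteristic polynomial det(A - λI) = λ^2 - 2λ + 1 = 0.
Single eigenvalue λ = 1 with algebraic multiplicity 2.
Eigenvector v = (0,1); generalized eigenvector w with (A-λI)w=v is (-1,-1).
General solution: e^(t)[C_1·v + C_2·(t·v + w)].

u(t) = -C_2e^(t), v(t) = C_1e^(t) + C_2te^(t) - C_2e^(t)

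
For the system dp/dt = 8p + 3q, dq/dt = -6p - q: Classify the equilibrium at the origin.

A = [[8,3],[-6,-1]]; det(A-λI) = λ^2 - 7λ + 10.
λ = 2, 5: both positive.

unstable node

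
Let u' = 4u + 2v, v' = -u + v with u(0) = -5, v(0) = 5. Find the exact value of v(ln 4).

A = [[4,2],[-1,1]]; eigenvalues λ = 3, 2.
Eigenvectors: (-2,1) for λ=3, (1,-1) for λ=2.
From the initial condition, c_1 = 0, c_2 = -5.
v(ln 4) = (0)(4^3)(1) + (-5)(4^2)(-1) = 80.

80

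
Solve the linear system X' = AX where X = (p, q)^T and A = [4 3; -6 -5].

p(t) = K_1e^(t) + K_2e^(-2t), q(t) = -K_1e^(t) - 2K_2e^(-2t)

Coefficient matrix A = [[4, 3], [-6, -5]].
Characteristic polynomial det(A - λI) = λ^2 + λ - 2 = 0.
Eigenvalues λ = 1, -2.
For λ=1: (A-λI) row 1 is [3, 3], so an eigenvector is (1, -1).
For λ=-2: (A-λI) row 1 is [6, 3], so an eigenvector is (1, -2).
General solution: K_1e^(t)(1,-1) + K_2e^(-2t)(1,-2).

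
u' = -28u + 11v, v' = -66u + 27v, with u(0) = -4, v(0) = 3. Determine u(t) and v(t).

Coefficient matrix A = [[-28, 11], [-66, 27]].
Characteristic polynomial det(A - λI) = λ^2 + λ - 30 = 0.
Eigenvalues λ = 5, -6.
For λ=5: (A-λI) row 1 is [-33, 11], so an eigenvector is (-1, -3).
For λ=-6: (A-λI) row 1 is [-22, 11], so an eigenvector is (1, 2).
General solution: C_1e^(5t)(-1,-3) + C_2e^(-6t)(1,2).
Applying u(0)=-4, v(0)=3 gives C_1=-11, C_2=-15.

u(t) = 11e^(5t) - 15e^(-6t), v(t) = 33e^(5t) - 30e^(-6t)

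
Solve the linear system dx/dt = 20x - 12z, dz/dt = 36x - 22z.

Coefficient matrix A = [[20, -12], [36, -22]].
Characteristic polynomial det(A - λI) = λ^2 + 2λ - 8 = 0.
Eigenvalues λ = -4, 2.
For λ=-4: (A-λI) row 1 is [24, -12], so an eigenvector is (-1, -2).
For λ=2: (A-λI) row 1 is [18, -12], so an eigenvector is (2, 3).
General solution: C_1e^(-4t)(-1,-2) + C_2e^(2t)(2,3).

x(t) = -C_1e^(-4t) + 2C_2e^(2t), z(t) = -2C_1e^(-4t) + 3C_2e^(2t)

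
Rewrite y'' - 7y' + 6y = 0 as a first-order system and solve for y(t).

y(t) = K_1e^(6t) + K_2e^(t)

Let x_1 = y, x_2 = y'. Then x_1' = x_2 and x_2' = -6x_1 + 7x_2.
A = [[0,1],[-6,7]]; det(A-λI) = λ^2 - 7λ + 6.
Eigenvalues λ = 6, 1 with eigenvectors (1,6), (1,1).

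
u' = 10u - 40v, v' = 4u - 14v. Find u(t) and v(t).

Coefficient matrix A = [[10, -40], [4, -14]].
Characteristic polynomial det(A - λI) = λ^2 + 4λ + 20 = 0.
Eigenvalues λ = -2 ± 4i (complex conjugate pair).
For λ=-2+4i: an eigenvector is (-3,-1) - i(1,0) = (-3 - i, -1).
A real fundamental pair from Re and Im of e^((-2+4i)t)v: X_1 = e^(-2t)(cos(4t)·(-3,-1) + sin(4t)·(1,0)), X_2 = e^(-2t)(sin(4t)·(-3,-1) - cos(4t)·(1,0)).
General solution: C_1X_1 + C_2X_2.

u(t) = C_1e^(-2t)sin(4t) - 3C_1e^(-2t)cos(4t) - 3C_2e^(-2t)sin(4t) - C_2e^(-2t)cos(4t), v(t) = -C_1e^(-2t)cos(4t) - C_2e^(-2t)sin(4t)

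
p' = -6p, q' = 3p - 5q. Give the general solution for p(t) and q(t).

p(t) = -c_1e^(-6t), q(t) = 3c_1e^(-6t) - c_2e^(-5t)

Coefficient matrix A = [[-6, 0], [3, -5]].
Characteristic polynomial det(A - λI) = λ^2 + 11λ + 30 = 0.
Eigenvalues λ = -6, -5.
For λ=-6: (A-λI) row 2 is [3, 1], so an eigenvector is (-1, 3).
For λ=-5: (A-λI) row 1 is [-1, 0], so an eigenvector is (0, -1).
General solution: c_1e^(-6t)(-1,3) + c_2e^(-5t)(0,-1).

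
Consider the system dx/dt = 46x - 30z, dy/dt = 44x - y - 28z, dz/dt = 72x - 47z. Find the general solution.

x(t) = 2K_1e^(t) + 5K_3e^(-2t), y(t) = 2K_1e^(t) + K_2e^(-t) + 4K_3e^(-2t), z(t) = 3K_1e^(t) + 8K_3e^(-2t)

Coefficient matrix A = [[46, 0, -30], [44, -1, -28], [72, 0, -47]].
det(A - λI) = 0 gives eigenvalues λ = 1, -1, -2.
For λ=1: eigenvector (2,2,3).
For λ=-1: eigenvector (0,1,0).
For λ=-2: eigenvector (5,4,8).
General solution: K_1e^(t)(2,2,3) + K_2e^(-t)(0,1,0) + K_3e^(-2t)(5,4,8).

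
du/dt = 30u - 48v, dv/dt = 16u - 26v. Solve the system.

Coefficient matrix A = [[30, -48], [16, -26]].
Characteristic polynomial det(A - λI) = λ^2 - 4λ - 12 = 0.
Eigenvalues λ = 6, -2.
For λ=6: (A-λI) row 1 is [24, -48], so an eigenvector is (-2, -1).
For λ=-2: (A-λI) row 1 is [32, -48], so an eigenvector is (-3, -2).
General solution: c_1e^(6t)(-2,-1) + c_2e^(-2t)(-3,-2).

u(t) = -2c_1e^(6t) - 3c_2e^(-2t), v(t) = -c_1e^(6t) - 2c_2e^(-2t)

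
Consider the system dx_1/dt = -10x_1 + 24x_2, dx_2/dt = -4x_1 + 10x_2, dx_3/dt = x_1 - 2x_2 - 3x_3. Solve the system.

Coefficient matrix A = [[-10, 24, 0], [-4, 10, 0], [1, -2, -3]].
det(A - λI) = 0 gives eigenvalues λ = -3, 2, -2.
For λ=-3: eigenvector (0,0,-1).
For λ=2: eigenvector (-2,-1,0).
For λ=-2: eigenvector (3,1,1).
General solution: C_1e^(-3t)(0,0,-1) + C_2e^(2t)(-2,-1,0) + C_3e^(-2t)(3,1,1).

x_1(t) = -2C_2e^(2t) + 3C_3e^(-2t), x_2(t) = -C_2e^(2t) + C_3e^(-2t), x_3(t) = -C_1e^(-3t) + C_3e^(-2t)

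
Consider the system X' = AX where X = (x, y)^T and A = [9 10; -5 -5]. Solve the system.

x(t) = -C_1e^(2t)sin(t) - 3C_1e^(2t)cos(t) - 3C_2e^(2t)sin(t) + C_2e^(2t)cos(t), y(t) = C_1e^(2t)sin(t) + 2C_1e^(2t)cos(t) + 2C_2e^(2t)sin(t) - C_2e^(2t)cos(t)

Coefficient matrix A = [[9, 10], [-5, -5]].
Characteristic polynomial det(A - λI) = λ^2 - 4λ + 5 = 0.
Eigenvalues λ = 2 ± i (complex conjugate pair).
For λ=2+i: an eigenvector is (-3,2) - i(-1,1) = (-3 + i, 2 - i).
A real fundamental pair from Re and Im of e^((2+i)t)v: X_1 = e^(2t)(cos(t)·(-3,2) + sin(t)·(-1,1)), X_2 = e^(2t)(sin(t)·(-3,2) - cos(t)·(-1,1)).
General solution: C_1X_1 + C_2X_2.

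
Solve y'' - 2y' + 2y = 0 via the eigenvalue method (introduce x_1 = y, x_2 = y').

y(t) = C_1e^(t)cos(t) + C_2e^(t)sin(t)

Let x_1 = y, x_2 = y'. Then x_1' = x_2 and x_2' = -2x_1 + 2x_2.
A = [[0,1],[-2,2]]; det(A-λI) = λ^2 - 2λ + 2.
Eigenvalues λ = 1 ± i.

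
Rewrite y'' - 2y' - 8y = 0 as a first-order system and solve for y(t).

y(t) = c_1e^(4t) + c_2e^(-2t)

Let x_1 = y, x_2 = y'. Then x_1' = x_2 and x_2' = 8x_1 + 2x_2.
A = [[0,1],[8,2]]; det(A-λI) = λ^2 - 2λ - 8.
Eigenvalues λ = 4, -2 with eigenvectors (1,4), (1,-2).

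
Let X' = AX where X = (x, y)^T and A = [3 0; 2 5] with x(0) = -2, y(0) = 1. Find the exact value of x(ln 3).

-54

A = [[3,0],[2,5]]; eigenvalues λ = 3, 5.
Eigenvectors: (-1,1) for λ=3, (0,1) for λ=5.
From the initial condition, c_1 = 2, c_2 = -1.
x(ln 3) = (2)(3^3)(-1) + (-1)(3^5)(0) = -54.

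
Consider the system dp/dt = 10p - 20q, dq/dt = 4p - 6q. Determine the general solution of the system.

Coefficient matrix A = [[10, -20], [4, -6]].
Characteristic polynomial det(A - λI) = λ^2 - 4λ + 20 = 0.
Eigenvalues λ = 2 ± 4i (complex conjugate pair).
For λ=2+4i: an eigenvector is (1,0) - i(2,1) = (1 - 2i, 0 - i).
A real fundamental pair from Re and Im of e^((2+4i)t)v: X_1 = e^(2t)(cos(4t)·(1,0) + sin(4t)·(2,1)), X_2 = e^(2t)(sin(4t)·(1,0) - cos(4t)·(2,1)).
General solution: K_1X_1 + K_2X_2.

p(t) = 2K_1e^(2t)sin(4t) + K_1e^(2t)cos(4t) + K_2e^(2t)sin(4t) - 2K_2e^(2t)cos(4t), q(t) = K_1e^(2t)sin(4t) - K_2e^(2t)cos(4t)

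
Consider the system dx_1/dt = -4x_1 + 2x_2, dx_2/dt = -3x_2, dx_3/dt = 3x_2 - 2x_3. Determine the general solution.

x_1(t) = 2K_2e^(-3t) + K_3e^(-4t), x_2(t) = K_2e^(-3t), x_3(t) = K_1e^(-2t) - 3K_2e^(-3t)

Coefficient matrix A = [[-4, 2, 0], [0, -3, 0], [0, 3, -2]].
det(A - λI) = 0 gives eigenvalues λ = -2, -3, -4.
For λ=-2: eigenvector (0,0,1).
For λ=-3: eigenvector (2,1,-3).
For λ=-4: eigenvector (1,0,0).
General solution: K_1e^(-2t)(0,0,1) + K_2e^(-3t)(2,1,-3) + K_3e^(-4t)(1,0,0).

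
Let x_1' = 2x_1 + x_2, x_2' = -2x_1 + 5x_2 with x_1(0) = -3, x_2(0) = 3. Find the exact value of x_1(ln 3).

A = [[2,1],[-2,5]]; eigenvalues λ = 3, 4.
Eigenvectors: (1,1) for λ=3, (-1,-2) for λ=4.
From the initial condition, c_1 = -9, c_2 = -6.
x_1(ln 3) = (-9)(3^3)(1) + (-6)(3^4)(-1) = 243.

243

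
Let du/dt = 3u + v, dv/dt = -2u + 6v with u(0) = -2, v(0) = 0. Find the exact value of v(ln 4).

3072

A = [[3,1],[-2,6]]; eigenvalues λ = 4, 5.
Eigenvectors: (1,1) for λ=4, (-1,-2) for λ=5.
From the initial condition, c_1 = -4, c_2 = -2.
v(ln 4) = (-4)(4^4)(1) + (-2)(4^5)(-2) = 3072.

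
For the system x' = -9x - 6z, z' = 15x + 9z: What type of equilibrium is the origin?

center

A = [[-9,-6],[15,9]]; det(A-λI) = λ^2 + 9.
λ = 0 ± 3i: zero real part.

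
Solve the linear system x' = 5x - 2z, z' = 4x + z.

Coefficient matrix A = [[5, -2], [4, 1]].
Characteristic polynomial det(A - λI) = λ^2 - 6λ + 13 = 0.
Eigenvalues λ = 3 ± 2i (complex conjugate pair).
For λ=3+2i: an eigenvector is (0,1) - i(-1,-1) = (0 + i, 1 + i).
A real fundamental pair from Re and Im of e^((3+2i)t)v: X_1 = e^(3t)(cos(2t)·(0,1) + sin(2t)·(-1,-1)), X_2 = e^(3t)(sin(2t)·(0,1) - cos(2t)·(-1,-1)).
General solution: K_1X_1 + K_2X_2.

x(t) = -K_1e^(3t)sin(2t) + K_2e^(3t)cos(2t), z(t) = -K_1e^(3t)sin(2t) + K_1e^(3t)cos(2t) + K_2e^(3t)sin(2t) + K_2e^(3t)cos(2t)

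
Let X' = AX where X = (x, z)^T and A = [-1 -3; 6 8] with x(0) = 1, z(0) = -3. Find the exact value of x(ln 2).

A = [[-1,-3],[6,8]]; eigenvalues λ = 2, 5.
Eigenvectors: (-1,1) for λ=2, (1,-2) for λ=5.
From the initial condition, c_1 = 1, c_2 = 2.
x(ln 2) = (1)(2^2)(-1) + (2)(2^5)(1) = 60.

60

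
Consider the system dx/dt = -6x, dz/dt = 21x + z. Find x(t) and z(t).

Coefficient matrix A = [[-6, 0], [21, 1]].
Characteristic polynomial det(A - λI) = λ^2 + 5λ - 6 = 0.
Eigenvalues λ = -6, 1.
For λ=-6: (A-λI) row 2 is [21, 7], so an eigenvector is (1, -3).
For λ=1: (A-λI) row 1 is [-7, 0], so an eigenvector is (0, -1).
General solution: K_1e^(-6t)(1,-3) + K_2e^(t)(0,-1).

x(t) = K_1e^(-6t), z(t) = -3K_1e^(-6t) - K_2e^(t)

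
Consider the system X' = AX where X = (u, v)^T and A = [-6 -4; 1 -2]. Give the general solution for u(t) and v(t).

Coefficient matrix A = [[-6, -4], [1, -2]].
Characteristic polynomial det(A - λI) = λ^2 + 8λ + 16 = 0.
Single eigenvalue λ = -4 with algebraic multiplicity 2.
Eigenvector v = (-2,1); generalized eigenvector w with (A-λI)w=v is (-1,1).
General solution: e^(-4t)[K_1·v + K_2·(t·v + w)].

u(t) = -2K_1e^(-4t) - 2K_2te^(-4t) - K_2e^(-4t), v(t) = K_1e^(-4t) + K_2te^(-4t) + K_2e^(-4t)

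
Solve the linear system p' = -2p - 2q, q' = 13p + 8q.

p(t) = c_1e^(3t)sin(t) + c_1e^(3t)cos(t) + c_2e^(3t)sin(t) - c_2e^(3t)cos(t), q(t) = -2c_1e^(3t)sin(t) - 3c_1e^(3t)cos(t) - 3c_2e^(3t)sin(t) + 2c_2e^(3t)cos(t)

Coefficient matrix A = [[-2, -2], [13, 8]].
Characteristic polynomial det(A - λI) = λ^2 - 6λ + 10 = 0.
Eigenvalues λ = 3 ± i (complex conjugate pair).
For λ=3+i: an eigenvector is (1,-3) - i(1,-2) = (1 - i, -3 + 2i).
A real fundamental pair from Re and Im of e^((3+i)t)v: X_1 = e^(3t)(cos(t)·(1,-3) + sin(t)·(1,-2)), X_2 = e^(3t)(sin(t)·(1,-3) - cos(t)·(1,-2)).
General solution: c_1X_1 + c_2X_2.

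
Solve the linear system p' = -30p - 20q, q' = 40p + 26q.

Coefficient matrix A = [[-30, -20], [40, 26]].
Characteristic polynomial det(A - λI) = λ^2 + 4λ + 20 = 0.
Eigenvalues λ = -2 ± 4i (complex conjugate pair).
For λ=-2+4i: an eigenvector is (2,-3) - i(1,-1) = (2 - i, -3 + i).
A real fundamental pair from Re and Im of e^((-2+4i)t)v: X_1 = e^(-2t)(cos(4t)·(2,-3) + sin(4t)·(1,-1)), X_2 = e^(-2t)(sin(4t)·(2,-3) - cos(4t)·(1,-1)).
General solution: K_1X_1 + K_2X_2.

p(t) = K_1e^(-2t)sin(4t) + 2K_1e^(-2t)cos(4t) + 2K_2e^(-2t)sin(4t) - K_2e^(-2t)cos(4t), q(t) = -K_1e^(-2t)sin(4t) - 3K_1e^(-2t)cos(4t) - 3K_2e^(-2t)sin(4t) + K_2e^(-2t)cos(4t)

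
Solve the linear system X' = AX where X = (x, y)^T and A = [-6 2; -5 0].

Coefficient matrix A = [[-6, 2], [-5, 0]].
Characteristic polynomial det(A - λI) = λ^2 + 6λ + 10 = 0.
Eigenvalues λ = -3 ± i (complex conjugate pair).
For λ=-3+i: an eigenvector is (-1,-1) - i(1,2) = (-1 - i, -1 - 2i).
A real fundamental pair from Re and Im of e^((-3+i)t)v: X_1 = e^(-3t)(cos(t)·(-1,-1) + sin(t)·(1,2)), X_2 = e^(-3t)(sin(t)·(-1,-1) - cos(t)·(1,2)).
General solution: K_1X_1 + K_2X_2.

x(t) = K_1e^(-3t)sin(t) - K_1e^(-3t)cos(t) - K_2e^(-3t)sin(t) - K_2e^(-3t)cos(t), y(t) = 2K_1e^(-3t)sin(t) - K_1e^(-3t)cos(t) - K_2e^(-3t)sin(t) - 2K_2e^(-3t)cos(t)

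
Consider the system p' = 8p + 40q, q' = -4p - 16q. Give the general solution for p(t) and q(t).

p(t) = c_1e^(-4t)sin(4t) - 3c_1e^(-4t)cos(4t) - 3c_2e^(-4t)sin(4t) - c_2e^(-4t)cos(4t), q(t) = c_1e^(-4t)cos(4t) + c_2e^(-4t)sin(4t)

Coefficient matrix A = [[8, 40], [-4, -16]].
Characteristic polynomial det(A - λI) = λ^2 + 8λ + 32 = 0.
Eigenvalues λ = -4 ± 4i (complex conjugate pair).
For λ=-4+4i: an eigenvector is (-3,1) - i(1,0) = (-3 - i, 1).
A real fundamental pair from Re and Im of e^((-4+4i)t)v: X_1 = e^(-4t)(cos(4t)·(-3,1) + sin(4t)·(1,0)), X_2 = e^(-4t)(sin(4t)·(-3,1) - cos(4t)·(1,0)).
General solution: c_1X_1 + c_2X_2.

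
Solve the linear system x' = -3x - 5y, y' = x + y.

Coefficient matrix A = [[-3, -5], [1, 1]].
Characteristic polynomial det(A - λI) = λ^2 + 2λ + 2 = 0.
Eigenvalues λ = -1 ± i (complex conjugate pair).
For λ=-1+i: an eigenvector is (-2,1) - i(-1,0) = (-2 + i, 1).
A real fundamental pair from Re and Im of e^((-1+i)t)v: X_1 = e^(-t)(cos(t)·(-2,1) + sin(t)·(-1,0)), X_2 = e^(-t)(sin(t)·(-2,1) - cos(t)·(-1,0)).
General solution: C_1X_1 + C_2X_2.

x(t) = -C_1e^(-t)sin(t) - 2C_1e^(-t)cos(t) - 2C_2e^(-t)sin(t) + C_2e^(-t)cos(t), y(t) = C_1e^(-t)cos(t) + C_2e^(-t)sin(t)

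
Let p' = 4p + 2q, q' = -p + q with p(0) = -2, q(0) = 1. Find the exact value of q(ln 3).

A = [[4,2],[-1,1]]; eigenvalues λ = 2, 3.
Eigenvectors: (-1,1) for λ=2, (2,-1) for λ=3.
From the initial condition, c_1 = 0, c_2 = -1.
q(ln 3) = (0)(3^2)(1) + (-1)(3^3)(-1) = 27.

27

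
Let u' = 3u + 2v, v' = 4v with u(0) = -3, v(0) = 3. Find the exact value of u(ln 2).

24

A = [[3,2],[0,4]]; eigenvalues λ = 3, 4.
Eigenvectors: (1,0) for λ=3, (2,1) for λ=4.
From the initial condition, c_1 = -9, c_2 = 3.
u(ln 2) = (-9)(2^3)(1) + (3)(2^4)(2) = 24.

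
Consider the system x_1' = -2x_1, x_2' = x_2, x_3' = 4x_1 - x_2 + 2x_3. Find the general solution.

x_1(t) = K_2e^(-2t), x_2(t) = K_1e^(t), x_3(t) = K_1e^(t) - K_2e^(-2t) + K_3e^(2t)

Coefficient matrix A = [[-2, 0, 0], [0, 1, 0], [4, -1, 2]].
det(A - λI) = 0 gives eigenvalues λ = 1, -2, 2.
For λ=1: eigenvector (0,1,1).
For λ=-2: eigenvector (1,0,-1).
For λ=2: eigenvector (0,0,1).
General solution: K_1e^(t)(0,1,1) + K_2e^(-2t)(1,0,-1) + K_3e^(2t)(0,0,1).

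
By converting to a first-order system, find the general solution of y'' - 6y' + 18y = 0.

y(t) = c_1e^(3t)cos(3t) + c_2e^(3t)sin(3t)

Let x_1 = y, x_2 = y'. Then x_1' = x_2 and x_2' = -18x_1 + 6x_2.
A = [[0,1],[-18,6]]; det(A-λI) = λ^2 - 6λ + 18.
Eigenvalues λ = 3 ± 3i.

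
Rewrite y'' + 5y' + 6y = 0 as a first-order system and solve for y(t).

y(t) = K_1e^(-3t) + K_2e^(-2t)

Let x_1 = y, x_2 = y'. Then x_1' = x_2 and x_2' = -6x_1 - 5x_2.
A = [[0,1],[-6,-5]]; det(A-λI) = λ^2 + 5λ + 6.
Eigenvalues λ = -3, -2 with eigenvectors (1,-3), (1,-2).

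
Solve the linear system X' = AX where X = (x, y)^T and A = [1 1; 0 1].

Coefficient matrix A = [[1, 1], [0, 1]].
Characteristic polynomial det(A - λI) = λ^2 - 2λ + 1 = 0.
Single eigenvalue λ = 1 with algebraic multiplicity 2.
Eigenvector v = (1,0); generalized eigenvector w with (A-λI)w=v is (2,1).
General solution: e^(t)[c_1·v + c_2·(t·v + w)].

x(t) = c_1e^(t) + c_2te^(t) + 2c_2e^(t), y(t) = c_2e^(t)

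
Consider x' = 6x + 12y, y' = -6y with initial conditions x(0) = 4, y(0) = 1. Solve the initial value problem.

Coefficient matrix A = [[6, 12], [0, -6]].
Characteristic polynomial det(A - λI) = λ^2 - 36 = 0.
Eigenvalues λ = -6, 6.
For λ=-6: (A-λI) row 1 is [12, 12], so an eigenvector is (1, -1).
For λ=6: (A-λI) row 1 is [0, 12], so an eigenvector is (-1, 0).
General solution: C_1e^(-6t)(1,-1) + C_2e^(6t)(-1,0).
Applying x(0)=4, y(0)=1 gives C_1=-1, C_2=-5.

x(t) = 5e^(6t) - e^(-6t), y(t) = e^(-6t)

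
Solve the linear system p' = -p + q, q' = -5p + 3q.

Coefficient matrix A = [[-1, 1], [-5, 3]].
Characteristic polynomial det(A - λI) = λ^2 - 2λ + 2 = 0.
Eigenvalues λ = 1 ± i (complex conjugate pair).
For λ=1+i: an eigenvector is (0,-1) - i(-1,-2) = (0 + i, -1 + 2i).
A real fundamental pair from Re and Im of e^((1+i)t)v: X_1 = e^(t)(cos(t)·(0,-1) + sin(t)·(-1,-2)), X_2 = e^(t)(sin(t)·(0,-1) - cos(t)·(-1,-2)).
General solution: C_1X_1 + C_2X_2.

p(t) = -C_1e^(t)sin(t) + C_2e^(t)cos(t), q(t) = -2C_1e^(t)sin(t) - C_1e^(t)cos(t) - C_2e^(t)sin(t) + 2C_2e^(t)cos(t)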